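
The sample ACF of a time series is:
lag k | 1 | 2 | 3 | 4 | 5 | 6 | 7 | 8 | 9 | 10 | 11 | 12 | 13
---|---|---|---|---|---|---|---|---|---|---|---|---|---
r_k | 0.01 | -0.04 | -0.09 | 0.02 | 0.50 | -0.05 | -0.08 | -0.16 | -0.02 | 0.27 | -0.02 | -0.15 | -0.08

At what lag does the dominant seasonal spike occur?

5

The largest autocorrelation is r_5 = 0.50, with a weaker echo at lag 10 (0.27); the remaining lags stay at or below 0.02.
The dominant spike at lag 5 indicates a seasonal period of 5.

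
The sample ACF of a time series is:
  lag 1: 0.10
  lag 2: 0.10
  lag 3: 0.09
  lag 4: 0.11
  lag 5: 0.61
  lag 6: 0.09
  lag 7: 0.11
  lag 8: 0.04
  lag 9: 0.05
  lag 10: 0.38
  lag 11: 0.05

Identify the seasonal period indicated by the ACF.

5

The largest autocorrelation is r_5 = 0.61, with a weaker echo at lag 10 (0.38); the remaining lags stay at or below 0.11.
The dominant spike at lag 5 indicates a seasonal period of 5.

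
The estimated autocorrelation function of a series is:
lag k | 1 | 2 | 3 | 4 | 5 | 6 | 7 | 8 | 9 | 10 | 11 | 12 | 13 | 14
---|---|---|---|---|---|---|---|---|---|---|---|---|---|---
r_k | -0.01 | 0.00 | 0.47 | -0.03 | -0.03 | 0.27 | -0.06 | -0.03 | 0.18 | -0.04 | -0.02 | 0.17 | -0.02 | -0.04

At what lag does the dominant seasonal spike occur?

3

The largest autocorrelation is r_3 = 0.47, with weaker echoes at lags 6 (0.27), 9 (0.18) and 12 (0.17); the remaining lags stay at or below 0.00.
The dominant spike at lag 3 indicates a seasonal period of 3.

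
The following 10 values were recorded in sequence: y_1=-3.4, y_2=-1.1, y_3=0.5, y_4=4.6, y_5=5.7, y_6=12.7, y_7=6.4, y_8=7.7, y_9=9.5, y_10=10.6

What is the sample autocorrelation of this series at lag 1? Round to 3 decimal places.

0.547

Mean ȳ = (-3.4 − 1.1 + 0.5 + 4.6 + 5.7 + 12.7 + 6.4 + 7.7 + 9.5 + 10.6)/10 = 5.3200
Numerator Σ_{t=1}^{9}(y_t−ȳ)(y_{t+1}−ȳ) = 135.4876
Denominator Σ(y_t−ȳ)² = 247.7960
r_1 = 135.4876 / 247.7960 = 0.547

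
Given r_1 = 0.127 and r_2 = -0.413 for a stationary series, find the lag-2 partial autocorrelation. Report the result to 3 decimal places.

-0.436

φ_{22} = (r_2 − r_1²) / (1 − r_1²)
r_1² = (0.127)² = 0.016129
Numerator = -0.413 − 0.0161 = -0.4291; denominator = 1 − 0.0161 = 0.9839
φ_{22} = -0.4291 / 0.9839 = -0.436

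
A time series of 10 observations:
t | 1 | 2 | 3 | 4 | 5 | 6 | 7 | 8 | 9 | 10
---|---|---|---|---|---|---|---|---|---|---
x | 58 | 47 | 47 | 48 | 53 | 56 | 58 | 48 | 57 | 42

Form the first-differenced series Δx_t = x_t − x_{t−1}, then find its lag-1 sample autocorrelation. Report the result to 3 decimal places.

First differences Δx: -11, 0, 1, 5, 3, 2, -10, 9, -15
Mean of differences = -1.7778
Numerator Σ(Δx_t−Δx̄)(Δx_{t+1}−Δx̄) = -204.3827
Denominator Σ(Δx_t−Δx̄)² = 537.5556
r_1(Δx) = -204.3827 / 537.5556 = -0.380

-0.380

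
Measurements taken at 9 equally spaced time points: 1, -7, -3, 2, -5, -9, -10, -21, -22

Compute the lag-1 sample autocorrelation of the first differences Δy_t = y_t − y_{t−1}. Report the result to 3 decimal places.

-0.183

First differences Δy: -8, 4, 5, -7, -4, -1, -11, -1
Mean of differences = -2.8750
Numerator Σ(Δy_t−Δȳ)(Δy_{t+1}−Δȳ) = -41.5156
Denominator Σ(Δy_t−Δȳ)² = 226.8750
r_1(Δy) = -41.5156 / 226.8750 = -0.183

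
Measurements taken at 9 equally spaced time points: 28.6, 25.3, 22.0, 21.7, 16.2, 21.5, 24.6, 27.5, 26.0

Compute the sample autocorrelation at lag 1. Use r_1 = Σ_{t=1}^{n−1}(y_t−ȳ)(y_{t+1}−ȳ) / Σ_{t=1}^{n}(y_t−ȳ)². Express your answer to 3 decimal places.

Mean ȳ = (28.6 + 25.3 + 22.0 + 21.7 + 16.2 + 21.5 + 24.6 + 27.5 + 26.0)/9 = 23.7111
Numerator Σ_{t=1}^{8}(y_t−ȳ)(y_{t+1}−ȳ) = 50.2788
Denominator Σ(y_t−ȳ)² = 115.0889
r_1 = 50.2788 / 115.0889 = 0.437

0.437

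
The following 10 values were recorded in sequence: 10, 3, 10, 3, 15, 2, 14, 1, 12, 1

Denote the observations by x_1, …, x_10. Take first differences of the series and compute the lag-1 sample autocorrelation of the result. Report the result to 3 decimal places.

-0.901

First differences Δx: -7, 7, -7, 12, -13, 12, -13, 11, -11
Mean of differences = -1.0000
Numerator Σ(Δx_t−Δx̄)(Δx_{t+1}−Δx̄) = -906.0000
Denominator Σ(Δx_t−Δx̄)² = 1006.0000
r_1(Δx) = -906.0000 / 1006.0000 = -0.901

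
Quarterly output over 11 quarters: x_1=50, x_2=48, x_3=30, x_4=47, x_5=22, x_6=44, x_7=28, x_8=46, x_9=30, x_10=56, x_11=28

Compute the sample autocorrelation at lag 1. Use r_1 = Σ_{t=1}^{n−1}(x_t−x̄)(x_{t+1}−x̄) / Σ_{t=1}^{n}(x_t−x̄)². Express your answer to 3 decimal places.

Mean x̄ = (50 + 48 + 30 + 47 + 22 + 44 + 28 + 46 + 30 + 56 + 28)/11 = 39.0000
Numerator Σ_{t=1}^{10}(x_t−x̄)(x_{t+1}−x̄) = -810.0000
Denominator Σ(x_t−x̄)² = 1322.0000
r_1 = -810.0000 / 1322.0000 = -0.613

-0.613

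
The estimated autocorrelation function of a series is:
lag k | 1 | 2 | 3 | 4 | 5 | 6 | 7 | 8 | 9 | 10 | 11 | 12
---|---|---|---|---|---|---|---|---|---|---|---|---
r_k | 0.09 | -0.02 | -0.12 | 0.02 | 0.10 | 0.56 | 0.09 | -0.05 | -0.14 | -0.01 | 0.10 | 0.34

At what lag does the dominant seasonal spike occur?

The largest autocorrelation is r_6 = 0.56, with a weaker echo at lag 12 (0.34); the remaining lags stay at or below 0.10.
The dominant spike at lag 6 indicates a seasonal period of 6.

6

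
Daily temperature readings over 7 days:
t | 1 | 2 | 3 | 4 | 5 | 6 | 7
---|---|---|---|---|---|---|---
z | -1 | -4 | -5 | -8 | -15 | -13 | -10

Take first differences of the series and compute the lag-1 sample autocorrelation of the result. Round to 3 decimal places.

0.048

First differences Δz: -3, -1, -3, -7, 2, 3
Mean of differences = -1.5000
Numerator Σ(Δz_t−Δz̄)(Δz_{t+1}−Δz̄) = 3.2500
Denominator Σ(Δz_t−Δz̄)² = 67.5000
r_1(Δz) = 3.2500 / 67.5000 = 0.048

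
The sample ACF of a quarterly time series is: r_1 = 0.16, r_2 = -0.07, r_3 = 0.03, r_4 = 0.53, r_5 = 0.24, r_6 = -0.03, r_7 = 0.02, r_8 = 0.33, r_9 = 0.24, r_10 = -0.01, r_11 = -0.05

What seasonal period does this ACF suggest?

4

The largest autocorrelation is r_4 = 0.53, with a weaker echo at lag 8 (0.33); the remaining lags stay at or below 0.24.
The dominant spike at lag 4 indicates a seasonal period of 4.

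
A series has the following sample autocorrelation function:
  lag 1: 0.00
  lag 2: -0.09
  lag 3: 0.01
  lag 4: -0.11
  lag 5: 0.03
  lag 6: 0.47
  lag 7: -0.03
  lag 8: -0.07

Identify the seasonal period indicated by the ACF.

6

The largest autocorrelation is r_6 = 0.47; the remaining lags stay at or below 0.03.
The dominant spike at lag 6 indicates a seasonal period of 6.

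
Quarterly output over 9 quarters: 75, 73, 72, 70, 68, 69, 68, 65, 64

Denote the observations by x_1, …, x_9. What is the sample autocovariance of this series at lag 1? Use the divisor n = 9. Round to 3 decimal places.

6.802

Mean x̄ = (75 + 73 + 72 + 70 + 68 + 69 + 68 + 65 + 64)/9 = 69.3333
Σ_{t=1}^{8}(x_t−x̄)(x_{t+1}−x̄) = 61.2222
γ_1 = 61.2222 / 9 = 6.802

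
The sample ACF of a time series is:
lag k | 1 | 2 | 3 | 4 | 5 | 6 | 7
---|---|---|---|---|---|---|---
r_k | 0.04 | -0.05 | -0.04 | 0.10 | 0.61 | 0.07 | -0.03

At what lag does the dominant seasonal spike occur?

5

The largest autocorrelation is r_5 = 0.61; the remaining lags stay at or below 0.10.
The dominant spike at lag 5 indicates a seasonal period of 5.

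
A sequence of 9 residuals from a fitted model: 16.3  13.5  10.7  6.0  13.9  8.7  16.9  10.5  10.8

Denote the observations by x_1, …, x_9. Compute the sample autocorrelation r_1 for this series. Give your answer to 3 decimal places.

Mean x̄ = (16.3 + 13.5 + 10.7 + 6.0 + 13.9 + 8.7 + 16.9 + 10.5 + 10.8)/9 = 11.9222
Numerator Σ_{t=1}^{8}(x_t−x̄)(x_{t+1}−x̄) = -27.3916
Denominator Σ(x_t−x̄)² = 100.5756
r_1 = -27.3916 / 100.5756 = -0.272

-0.272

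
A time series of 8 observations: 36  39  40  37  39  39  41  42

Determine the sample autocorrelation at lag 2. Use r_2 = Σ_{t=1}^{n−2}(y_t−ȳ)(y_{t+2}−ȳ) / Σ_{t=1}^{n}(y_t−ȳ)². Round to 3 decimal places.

Mean ȳ = (36 + 39 + 40 + 37 + 39 + 39 + 41 + 42)/8 = 39.1250
Deviations from mean: -3.1250, -0.1250, 0.8750, -2.1250, -0.1250, -0.1250, 1.8750, 2.8750
Σ(y_t−ȳ)(y_{t+2}−ȳ) = (-2.7344) + (0.2656) + (-0.1094) + (0.2656) + (-0.2344) + (-0.3594) = -2.9063
Denominator Σ(y_t−ȳ)² = 26.8750
r_2 = -2.9063 / 26.8750 = -0.108

-0.108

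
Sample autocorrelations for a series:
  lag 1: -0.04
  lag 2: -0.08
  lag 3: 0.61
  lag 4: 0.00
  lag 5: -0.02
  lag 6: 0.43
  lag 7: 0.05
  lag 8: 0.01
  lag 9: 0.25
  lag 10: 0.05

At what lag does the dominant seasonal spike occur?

The largest autocorrelation is r_3 = 0.61, with weaker echoes at lags 6 (0.43) and 9 (0.25); the remaining lags stay at or below 0.05.
The dominant spike at lag 3 indicates a seasonal period of 3.

3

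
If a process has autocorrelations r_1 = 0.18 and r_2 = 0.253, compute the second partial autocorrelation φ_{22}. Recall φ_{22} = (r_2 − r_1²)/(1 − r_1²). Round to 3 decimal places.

φ_{22} = (r_2 − r_1²) / (1 − r_1²)
r_1² = (0.18)² = 0.0324
Numerator = 0.253 − 0.0324 = 0.2206; denominator = 1 − 0.0324 = 0.9676
φ_{22} = 0.2206 / 0.9676 = 0.228

0.228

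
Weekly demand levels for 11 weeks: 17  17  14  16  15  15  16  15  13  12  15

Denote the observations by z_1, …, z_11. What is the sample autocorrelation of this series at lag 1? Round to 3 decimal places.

Mean z̄ = (17 + 17 + 14 + 16 + 15 + 15 + 16 + 15 + 13 + 12 + 15)/11 = 15.0000
Numerator Σ_{t=1}^{10}(z_t−z̄)(z_{t+1}−z̄) = 7.0000
Denominator Σ(z_t−z̄)² = 24.0000
r_1 = 7.0000 / 24.0000 = 0.292

0.292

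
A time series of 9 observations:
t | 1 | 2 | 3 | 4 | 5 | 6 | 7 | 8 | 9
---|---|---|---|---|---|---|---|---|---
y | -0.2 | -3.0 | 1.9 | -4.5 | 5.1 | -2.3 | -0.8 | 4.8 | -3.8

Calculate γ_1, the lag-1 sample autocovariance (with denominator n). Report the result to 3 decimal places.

Mean ȳ = (-0.2 − 3.0 + 1.9 − 4.5 + 5.1 − 2.3 − 0.8 + 4.8 − 3.8)/9 = -0.3111
Σ_{t=1}^{8}(y_t−ȳ)(y_{t+1}−ȳ) = -68.2935
γ_1 = -68.2935 / 9 = -7.588

-7.588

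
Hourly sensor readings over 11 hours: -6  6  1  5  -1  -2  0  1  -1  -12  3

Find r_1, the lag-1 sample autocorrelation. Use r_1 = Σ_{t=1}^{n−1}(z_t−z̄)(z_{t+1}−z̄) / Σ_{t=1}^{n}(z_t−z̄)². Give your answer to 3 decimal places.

Mean z̄ = (-6 + 6 + 1 + 5 − 1 − 2 + 0 + 1 − 1 − 12 + 3)/11 = -0.5455
Numerator Σ_{t=1}^{10}(z_t−z̄)(z_{t+1}−z̄) = -54.9339
Denominator Σ(z_t−z̄)² = 254.7273
r_1 = -54.9339 / 254.7273 = -0.216

-0.216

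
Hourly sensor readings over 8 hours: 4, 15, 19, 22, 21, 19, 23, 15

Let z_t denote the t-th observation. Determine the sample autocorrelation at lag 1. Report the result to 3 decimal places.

0.213

Mean z̄ = (4 + 15 + 19 + 22 + 21 + 19 + 23 + 15)/8 = 17.2500
Deviations from mean: -13.2500, -2.2500, 1.7500, 4.7500, 3.7500, 1.7500, 5.7500, -2.2500
Numerator Σ_{t=1}^{7}(z_t−z̄)(z_{t+1}−z̄) = 55.6875
Denominator Σ(z_t−z̄)² = 261.5000
r_1 = 55.6875 / 261.5000 = 0.213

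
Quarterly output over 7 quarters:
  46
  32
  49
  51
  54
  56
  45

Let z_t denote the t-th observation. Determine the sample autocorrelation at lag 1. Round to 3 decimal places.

Mean z̄ = (46 + 32 + 49 + 51 + 54 + 56 + 45)/7 = 47.5714
Deviations from mean: -1.5714, -15.5714, 1.4286, 3.4286, 6.4286, 8.4286, -2.5714
Σ(z_t−z̄)(z_{t+1}−z̄) = (24.4694) + (-22.2449) + (4.8980) + (22.0408) + (54.1837) + (-21.6735) = 61.6735
Denominator Σ(z_t−z̄)² = 377.7143
r_1 = 61.6735 / 377.7143 = 0.163

0.163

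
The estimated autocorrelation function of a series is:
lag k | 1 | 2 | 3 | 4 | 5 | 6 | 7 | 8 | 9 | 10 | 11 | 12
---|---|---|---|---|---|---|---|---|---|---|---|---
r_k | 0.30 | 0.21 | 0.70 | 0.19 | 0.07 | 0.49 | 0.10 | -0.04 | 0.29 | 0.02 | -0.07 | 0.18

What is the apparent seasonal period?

3

The largest autocorrelation is r_3 = 0.70, with a weaker echo at lag 6 (0.49); the remaining lags stay at or below 0.30. The elevated value at lag 1 (0.30), dropping to 0.21 at lag 2, reflects decaying short-term dependence rather than seasonality.
The dominant spike at lag 3 indicates a seasonal period of 3.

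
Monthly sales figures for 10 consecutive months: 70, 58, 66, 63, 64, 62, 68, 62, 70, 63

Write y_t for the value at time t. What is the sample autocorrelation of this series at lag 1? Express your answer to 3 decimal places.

Mean ȳ = (70 + 58 + 66 + 63 + 64 + 62 + 68 + 62 + 70 + 63)/10 = 64.6000
Numerator Σ_{t=1}^{9}(y_t−ȳ)(y_{t+1}−ȳ) = -84.9600
Denominator Σ(y_t−ȳ)² = 134.4000
r_1 = -84.9600 / 134.4000 = -0.632

-0.632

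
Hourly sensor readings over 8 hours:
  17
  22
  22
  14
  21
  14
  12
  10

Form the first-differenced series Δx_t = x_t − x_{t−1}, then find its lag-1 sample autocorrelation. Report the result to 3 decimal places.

First differences Δx: 5, 0, -8, 7, -7, -2, -2
Mean of differences = -1.0000
Numerator Σ(Δx_t−Δx̄)(Δx_{t+1}−Δx̄) = -98.0000
Denominator Σ(Δx_t−Δx̄)² = 188.0000
r_1(Δx) = -98.0000 / 188.0000 = -0.521

-0.521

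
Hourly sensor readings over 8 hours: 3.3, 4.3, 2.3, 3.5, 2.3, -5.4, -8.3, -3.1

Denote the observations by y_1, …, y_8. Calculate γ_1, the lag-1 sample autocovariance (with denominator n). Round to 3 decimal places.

12.264

Mean ȳ = (3.3 + 4.3 + 2.3 + 3.5 + 2.3 − 5.4 − 8.3 − 3.1)/8 = -0.1375
Σ_{t=1}^{7}(y_t−ȳ)(y_{t+1}−ȳ) = 98.1123
γ_1 = 98.1123 / 8 = 12.264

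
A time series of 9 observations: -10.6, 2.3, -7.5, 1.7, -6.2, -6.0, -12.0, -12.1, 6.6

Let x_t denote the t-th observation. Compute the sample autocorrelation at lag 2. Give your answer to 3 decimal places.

-0.016

Mean x̄ = (-10.6 + 2.3 − 7.5 + 1.7 − 6.2 − 6.0 − 12.0 − 12.1 + 6.6)/9 = -4.8667
Numerator Σ_{t=1}^{7}(x_t−x̄)(x_{t+2}−x̄) = -5.8589
Denominator Σ(x_t−x̄)² = 372.0400
r_2 = -5.8589 / 372.0400 = -0.016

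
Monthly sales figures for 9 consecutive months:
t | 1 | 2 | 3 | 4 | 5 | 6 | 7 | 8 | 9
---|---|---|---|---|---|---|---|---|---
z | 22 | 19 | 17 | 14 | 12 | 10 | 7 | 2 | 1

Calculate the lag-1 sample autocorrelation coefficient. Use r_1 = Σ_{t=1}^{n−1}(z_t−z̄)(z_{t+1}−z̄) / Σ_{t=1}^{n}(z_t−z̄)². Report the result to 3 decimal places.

Mean z̄ = (22 + 19 + 17 + 14 + 12 + 10 + 7 + 2 + 1)/9 = 11.5556
Numerator Σ_{t=1}^{8}(z_t−z̄)(z_{t+1}−z̄) = 283.4691
Denominator Σ(z_t−z̄)² = 426.2222
r_1 = 283.4691 / 426.2222 = 0.665

0.665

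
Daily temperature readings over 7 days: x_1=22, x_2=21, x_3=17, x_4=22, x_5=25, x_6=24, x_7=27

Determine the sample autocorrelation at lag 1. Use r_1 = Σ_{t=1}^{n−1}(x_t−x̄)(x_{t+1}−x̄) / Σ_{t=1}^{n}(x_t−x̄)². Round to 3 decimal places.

0.344

Mean x̄ = (22 + 21 + 17 + 22 + 25 + 24 + 27)/7 = 22.5714
Deviations from mean: -0.5714, -1.5714, -5.5714, -0.5714, 2.4286, 1.4286, 4.4286
Σ(x_t−x̄)(x_{t+1}−x̄) = (0.8980) + (8.7551) + (3.1837) + (-1.3878) + (3.4694) + (6.3265) = 21.2449
Denominator Σ(x_t−x̄)² = 61.7143
r_1 = 21.2449 / 61.7143 = 0.344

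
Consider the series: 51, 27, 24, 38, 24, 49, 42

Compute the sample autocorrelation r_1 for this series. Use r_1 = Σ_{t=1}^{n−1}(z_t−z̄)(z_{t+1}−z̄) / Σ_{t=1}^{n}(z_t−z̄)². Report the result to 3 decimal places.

Mean z̄ = (51 + 27 + 24 + 38 + 24 + 49 + 42)/7 = 36.4286
Numerator Σ_{t=1}^{6}(z_t−z̄)(z_{t+1}−z̄) = -145.4694
Denominator Σ(z_t−z̄)² = 801.7143
r_1 = -145.4694 / 801.7143 = -0.181

-0.181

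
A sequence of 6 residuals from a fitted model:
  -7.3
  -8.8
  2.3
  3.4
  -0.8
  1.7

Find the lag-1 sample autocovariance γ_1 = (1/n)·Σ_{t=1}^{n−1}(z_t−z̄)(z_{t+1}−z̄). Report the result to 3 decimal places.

Mean z̄ = (-7.3 − 8.8 + 2.3 + 3.4 − 0.8 + 1.7)/6 = -1.5833
Σ_{t=1}^{5}(z_t−z̄)(z_{t+1}−z̄) = 39.0581
γ_1 = 39.0581 / 6 = 6.510

6.510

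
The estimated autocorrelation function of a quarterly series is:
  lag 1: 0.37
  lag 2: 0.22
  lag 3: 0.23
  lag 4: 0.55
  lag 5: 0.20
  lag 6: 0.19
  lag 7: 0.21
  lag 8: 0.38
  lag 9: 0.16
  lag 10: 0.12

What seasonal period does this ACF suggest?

The largest autocorrelation is r_4 = 0.55, with a weaker echo at lag 8 (0.38); the remaining lags stay at or below 0.37. The elevated value at lag 1 (0.37), dropping to 0.22 at lag 2, reflects decaying short-term dependence rather than seasonality.
The dominant spike at lag 4 indicates a seasonal period of 4.

4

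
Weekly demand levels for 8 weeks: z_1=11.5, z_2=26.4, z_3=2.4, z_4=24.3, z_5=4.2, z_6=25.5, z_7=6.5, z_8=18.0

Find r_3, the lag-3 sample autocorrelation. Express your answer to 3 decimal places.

-0.575

Mean z̄ = (11.5 + 26.4 + 2.4 + 24.3 + 4.2 + 25.5 + 6.5 + 18.0)/8 = 14.8500
Deviations from mean: -3.3500, 11.5500, -12.4500, 9.4500, -10.6500, 10.6500, -8.3500, 3.1500
Σ(z_t−z̄)(z_{t+3}−z̄) = (-31.6575) + (-123.0075) + (-132.5925) + (-78.9075) + (-33.5475) = -399.7125
Denominator Σ(z_t−z̄)² = 695.4200
r_3 = -399.7125 / 695.4200 = -0.575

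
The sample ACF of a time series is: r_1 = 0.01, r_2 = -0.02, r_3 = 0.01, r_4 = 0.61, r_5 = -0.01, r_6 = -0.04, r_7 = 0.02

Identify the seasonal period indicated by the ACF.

4

The largest autocorrelation is r_4 = 0.61; the remaining lags stay at or below 0.02.
The dominant spike at lag 4 indicates a seasonal period of 4.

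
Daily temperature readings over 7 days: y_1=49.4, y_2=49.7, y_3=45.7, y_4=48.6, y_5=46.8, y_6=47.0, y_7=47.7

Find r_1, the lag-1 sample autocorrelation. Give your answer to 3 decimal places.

Mean ȳ = (49.4 + 49.7 + 45.7 + 48.6 + 46.8 + 47.0 + 47.7)/7 = 47.8429
Deviations from mean: 1.5571, 1.8571, -2.1429, 0.7571, -1.0429, -0.8429, -0.1429
Numerator Σ_{t=1}^{6}(y_t−ȳ)(y_{t+1}−ȳ) = -2.5004
Denominator Σ(y_t−ȳ)² = 12.8571
r_1 = -2.5004 / 12.8571 = -0.194

-0.194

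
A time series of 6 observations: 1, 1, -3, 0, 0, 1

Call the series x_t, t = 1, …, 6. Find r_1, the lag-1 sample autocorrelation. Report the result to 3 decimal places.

Mean x̄ = (1 + 1 − 3 + 0 + 0 + 1)/6 = 0.0000
Σ(x_t−x̄)(x_{t+1}−x̄) = (1.0000) + (-3.0000) + (0.0000) + (0.0000) + (0.0000) = -2.0000
Denominator Σ(x_t−x̄)² = 12.0000
r_1 = -2.0000 / 12.0000 = -0.167

-0.167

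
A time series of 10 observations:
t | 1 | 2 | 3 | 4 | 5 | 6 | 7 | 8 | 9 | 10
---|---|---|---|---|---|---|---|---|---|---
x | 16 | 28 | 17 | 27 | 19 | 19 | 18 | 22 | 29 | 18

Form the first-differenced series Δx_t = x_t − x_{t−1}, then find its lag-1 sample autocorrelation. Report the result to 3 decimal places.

First differences Δx: 12, -11, 10, -8, 0, -1, 4, 7, -11
Mean of differences = 0.2222
Numerator Σ(Δx_t−Δx̄)(Δx_{t+1}−Δx̄) = -375.2716
Denominator Σ(Δx_t−Δx̄)² = 615.5556
r_1(Δx) = -375.2716 / 615.5556 = -0.610

-0.610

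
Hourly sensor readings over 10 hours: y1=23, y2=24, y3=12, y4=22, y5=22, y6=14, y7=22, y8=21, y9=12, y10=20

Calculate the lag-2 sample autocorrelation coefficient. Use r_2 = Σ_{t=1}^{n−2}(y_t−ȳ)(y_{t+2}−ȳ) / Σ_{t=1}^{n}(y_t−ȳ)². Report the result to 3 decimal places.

Mean ȳ = (23 + 24 + 12 + 22 + 22 + 14 + 22 + 21 + 12 + 20)/10 = 19.2000
Numerator Σ_{t=1}^{8}(y_t−ȳ)(y_{t+2}−ȳ) = -68.8800
Denominator Σ(y_t−ȳ)² = 195.6000
r_2 = -68.8800 / 195.6000 = -0.352

-0.352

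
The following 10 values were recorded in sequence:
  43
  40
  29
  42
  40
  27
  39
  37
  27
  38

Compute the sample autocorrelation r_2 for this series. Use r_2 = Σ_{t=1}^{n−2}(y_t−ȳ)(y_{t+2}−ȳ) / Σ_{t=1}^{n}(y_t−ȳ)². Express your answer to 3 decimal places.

Mean ȳ = (43 + 40 + 29 + 42 + 40 + 27 + 39 + 37 + 27 + 38)/10 = 36.2000
Numerator Σ_{t=1}^{8}(y_t−ȳ)(y_{t+2}−ȳ) = -128.6800
Denominator Σ(y_t−ȳ)² = 341.6000
r_2 = -128.6800 / 341.6000 = -0.377

-0.377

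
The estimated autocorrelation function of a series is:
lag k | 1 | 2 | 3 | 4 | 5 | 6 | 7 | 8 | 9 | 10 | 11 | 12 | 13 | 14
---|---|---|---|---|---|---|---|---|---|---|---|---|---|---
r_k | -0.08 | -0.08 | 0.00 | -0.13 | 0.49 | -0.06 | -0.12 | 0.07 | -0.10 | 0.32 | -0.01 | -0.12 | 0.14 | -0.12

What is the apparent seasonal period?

5

The largest autocorrelation is r_5 = 0.49, with a weaker echo at lag 10 (0.32); the remaining lags stay at or below 0.14.
The dominant spike at lag 5 indicates a seasonal period of 5.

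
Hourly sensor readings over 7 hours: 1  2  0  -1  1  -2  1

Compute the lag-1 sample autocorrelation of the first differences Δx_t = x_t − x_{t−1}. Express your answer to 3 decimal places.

First differences Δx: 1, -2, -1, 2, -3, 3
Mean of differences = 0.0000
Numerator Σ(Δx_t−Δx̄)(Δx_{t+1}−Δx̄) = -17.0000
Denominator Σ(Δx_t−Δx̄)² = 28.0000
r_1(Δx) = -17.0000 / 28.0000 = -0.607

-0.607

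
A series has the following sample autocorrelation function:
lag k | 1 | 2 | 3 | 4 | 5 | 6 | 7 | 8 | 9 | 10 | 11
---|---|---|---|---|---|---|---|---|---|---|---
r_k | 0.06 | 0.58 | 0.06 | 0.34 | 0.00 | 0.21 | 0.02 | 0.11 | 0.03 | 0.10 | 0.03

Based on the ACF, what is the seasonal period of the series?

2

The largest autocorrelation is r_2 = 0.58, with weaker echoes at lags 4 (0.34) and 6 (0.21); the remaining lags stay at or below 0.11.
The dominant spike at lag 2 indicates a seasonal period of 2.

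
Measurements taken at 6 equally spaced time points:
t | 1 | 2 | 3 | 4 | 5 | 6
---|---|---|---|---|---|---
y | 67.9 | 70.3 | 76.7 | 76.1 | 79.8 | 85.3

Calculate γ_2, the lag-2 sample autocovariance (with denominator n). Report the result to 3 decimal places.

-0.444

Mean ȳ = (67.9 + 70.3 + 76.7 + 76.1 + 79.8 + 85.3)/6 = 76.0167
Σ_{t=1}^{4}(y_t−ȳ)(y_{t+2}−ȳ) = -2.6639
γ_2 = -2.6639 / 6 = -0.444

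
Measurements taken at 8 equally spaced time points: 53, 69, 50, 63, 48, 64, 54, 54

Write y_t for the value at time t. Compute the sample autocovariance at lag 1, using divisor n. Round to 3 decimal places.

Mean ȳ = (53 + 69 + 50 + 63 + 48 + 64 + 54 + 54)/8 = 56.8750
Σ_{t=1}^{7}(y_t−ȳ)(y_{t+1}−ȳ) = -302.2656
γ_1 = -302.2656 / 8 = -37.783

-37.783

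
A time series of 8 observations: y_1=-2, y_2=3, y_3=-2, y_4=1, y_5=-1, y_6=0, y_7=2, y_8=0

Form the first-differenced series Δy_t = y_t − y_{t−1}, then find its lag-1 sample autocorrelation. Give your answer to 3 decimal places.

First differences Δy: 5, -5, 3, -2, 1, 2, -2
Mean of differences = 0.2857
Numerator Σ(Δy_t−Δȳ)(Δy_{t+1}−Δȳ) = -49.7959
Denominator Σ(Δy_t−Δȳ)² = 71.4286
r_1(Δy) = -49.7959 / 71.4286 = -0.697

-0.697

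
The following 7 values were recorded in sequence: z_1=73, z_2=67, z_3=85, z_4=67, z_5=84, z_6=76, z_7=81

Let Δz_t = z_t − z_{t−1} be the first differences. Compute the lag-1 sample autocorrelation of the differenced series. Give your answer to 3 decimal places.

First differences Δz: -6, 18, -18, 17, -8, 5
Mean of differences = 1.3333
Numerator Σ(Δz_t−Δz̄)(Δz_{t+1}−Δz̄) = -927.7778
Denominator Σ(Δz_t−Δz̄)² = 1051.3333
r_1(Δz) = -927.7778 / 1051.3333 = -0.882

-0.882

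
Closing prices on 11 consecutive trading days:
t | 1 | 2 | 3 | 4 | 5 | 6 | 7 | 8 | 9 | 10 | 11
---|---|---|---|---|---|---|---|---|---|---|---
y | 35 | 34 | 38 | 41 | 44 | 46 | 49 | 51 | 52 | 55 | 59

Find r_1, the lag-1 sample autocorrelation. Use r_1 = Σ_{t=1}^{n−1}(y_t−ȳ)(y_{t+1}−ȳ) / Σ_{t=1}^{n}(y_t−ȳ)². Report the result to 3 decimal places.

0.728

Mean ȳ = (35 + 34 + 38 + 41 + 44 + 46 + 49 + 51 + 52 + 55 + 59)/11 = 45.8182
Numerator Σ_{t=1}^{10}(y_t−ȳ)(y_{t+1}−ȳ) = 493.2397
Denominator Σ(y_t−ȳ)² = 677.6364
r_1 = 493.2397 / 677.6364 = 0.728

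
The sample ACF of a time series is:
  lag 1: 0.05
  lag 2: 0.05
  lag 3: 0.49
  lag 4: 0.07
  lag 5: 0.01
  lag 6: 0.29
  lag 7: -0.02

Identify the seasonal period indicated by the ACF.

3

The largest autocorrelation is r_3 = 0.49, with a weaker echo at lag 6 (0.29); the remaining lags stay at or below 0.07.
The dominant spike at lag 3 indicates a seasonal period of 3.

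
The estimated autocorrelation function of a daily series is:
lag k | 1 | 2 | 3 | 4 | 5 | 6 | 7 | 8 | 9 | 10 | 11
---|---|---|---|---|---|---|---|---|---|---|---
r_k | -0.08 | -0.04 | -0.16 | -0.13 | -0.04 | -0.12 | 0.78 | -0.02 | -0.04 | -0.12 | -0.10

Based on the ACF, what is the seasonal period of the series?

7

The largest autocorrelation is r_7 = 0.78; the remaining lags stay at or below -0.02.
The dominant spike at lag 7 indicates a seasonal period of 7.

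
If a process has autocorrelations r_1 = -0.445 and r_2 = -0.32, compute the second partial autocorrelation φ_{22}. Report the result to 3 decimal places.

-0.646

φ_{22} = (r_2 − r_1²) / (1 − r_1²)
r_1² = (-0.445)² = 0.198025
Numerator = -0.32 − 0.1980 = -0.5180; denominator = 1 − 0.1980 = 0.8020
φ_{22} = -0.5180 / 0.8020 = -0.646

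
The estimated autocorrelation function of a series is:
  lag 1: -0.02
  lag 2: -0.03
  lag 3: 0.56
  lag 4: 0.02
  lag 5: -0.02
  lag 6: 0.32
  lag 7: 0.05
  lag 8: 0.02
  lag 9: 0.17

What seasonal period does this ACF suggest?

The largest autocorrelation is r_3 = 0.56, with weaker echoes at lags 6 (0.32) and 9 (0.17); the remaining lags stay at or below 0.05.
The dominant spike at lag 3 indicates a seasonal period of 3.

3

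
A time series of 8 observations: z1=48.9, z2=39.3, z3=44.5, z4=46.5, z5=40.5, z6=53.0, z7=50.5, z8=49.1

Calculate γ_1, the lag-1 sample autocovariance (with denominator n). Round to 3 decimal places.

Mean z̄ = (48.9 + 39.3 + 44.5 + 46.5 + 40.5 + 53.0 + 50.5 + 49.1)/8 = 46.5375
Σ_{t=1}^{7}(z_t−z̄)(z_{t+1}−z̄) = -5.3052
γ_1 = -5.3052 / 8 = -0.663

-0.663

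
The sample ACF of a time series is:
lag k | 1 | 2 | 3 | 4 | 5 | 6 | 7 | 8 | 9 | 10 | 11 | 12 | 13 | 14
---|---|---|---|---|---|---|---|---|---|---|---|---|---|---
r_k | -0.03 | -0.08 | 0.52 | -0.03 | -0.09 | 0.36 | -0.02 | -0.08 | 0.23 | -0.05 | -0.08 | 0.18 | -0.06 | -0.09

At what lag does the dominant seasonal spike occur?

The largest autocorrelation is r_3 = 0.52, with weaker echoes at lags 6 (0.36), 9 (0.23) and 12 (0.18); the remaining lags stay at or below -0.02.
The dominant spike at lag 3 indicates a seasonal period of 3.

3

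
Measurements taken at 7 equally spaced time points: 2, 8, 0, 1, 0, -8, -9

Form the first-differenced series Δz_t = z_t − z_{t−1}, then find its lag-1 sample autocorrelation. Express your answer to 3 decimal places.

-0.502

First differences Δz: 6, -8, 1, -1, -8, -1
Mean of differences = -1.8333
Numerator Σ(Δz_t−Δz̄)(Δz_{t+1}−Δz̄) = -73.6944
Denominator Σ(Δz_t−Δz̄)² = 146.8333
r_1(Δz) = -73.6944 / 146.8333 = -0.502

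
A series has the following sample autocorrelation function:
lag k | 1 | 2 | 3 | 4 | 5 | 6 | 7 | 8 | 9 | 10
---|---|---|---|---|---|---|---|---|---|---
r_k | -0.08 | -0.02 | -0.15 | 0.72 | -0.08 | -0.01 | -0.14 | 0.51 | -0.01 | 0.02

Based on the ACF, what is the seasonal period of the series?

4

The largest autocorrelation is r_4 = 0.72, with a weaker echo at lag 8 (0.51); the remaining lags stay at or below 0.02.
The dominant spike at lag 4 indicates a seasonal period of 4.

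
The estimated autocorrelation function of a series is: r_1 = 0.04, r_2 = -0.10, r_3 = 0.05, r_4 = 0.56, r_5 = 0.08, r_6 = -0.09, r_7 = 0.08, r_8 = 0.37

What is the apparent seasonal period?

The largest autocorrelation is r_4 = 0.56, with a weaker echo at lag 8 (0.37); the remaining lags stay at or below 0.08.
The dominant spike at lag 4 indicates a seasonal period of 4.

4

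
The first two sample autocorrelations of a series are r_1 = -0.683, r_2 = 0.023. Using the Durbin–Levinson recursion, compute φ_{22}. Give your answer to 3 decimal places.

φ_{22} = (r_2 − r_1²) / (1 − r_1²)
r_1² = (-0.683)² = 0.466489
Numerator = 0.023 − 0.4665 = -0.4435; denominator = 1 − 0.4665 = 0.5335
φ_{22} = -0.4435 / 0.5335 = -0.831

-0.831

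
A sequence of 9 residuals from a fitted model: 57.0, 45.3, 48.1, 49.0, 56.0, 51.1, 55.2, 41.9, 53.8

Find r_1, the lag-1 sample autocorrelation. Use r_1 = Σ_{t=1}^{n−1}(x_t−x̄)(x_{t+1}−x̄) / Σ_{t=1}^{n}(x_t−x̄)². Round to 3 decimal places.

-0.405

Mean x̄ = (57.0 + 45.3 + 48.1 + 49.0 + 56.0 + 51.1 + 55.2 + 41.9 + 53.8)/9 = 50.8222
Numerator Σ_{t=1}^{8}(x_t−x̄)(x_{t+1}−x̄) = -86.5305
Denominator Σ(x_t−x̄)² = 213.9156
r_1 = -86.5305 / 213.9156 = -0.405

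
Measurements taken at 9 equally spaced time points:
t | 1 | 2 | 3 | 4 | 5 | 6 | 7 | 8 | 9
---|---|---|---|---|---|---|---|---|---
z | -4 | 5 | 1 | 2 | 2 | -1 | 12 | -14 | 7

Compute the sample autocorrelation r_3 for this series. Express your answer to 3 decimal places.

Mean z̄ = (-4 + 5 + 1 + 2 + 2 − 1 + 12 − 14 + 7)/9 = 1.1111
Numerator Σ_{t=1}^{6}(z_t−z̄)(z_{t+3}−z̄) = -17.0370
Denominator Σ(z_t−z̄)² = 428.8889
r_3 = -17.0370 / 428.8889 = -0.040

-0.040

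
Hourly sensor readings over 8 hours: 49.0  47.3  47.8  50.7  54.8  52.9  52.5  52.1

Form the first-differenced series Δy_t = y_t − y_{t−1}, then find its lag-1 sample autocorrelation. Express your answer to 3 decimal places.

0.101

First differences Δy: -1.7, 0.5, 2.9, 4.1, -1.9, -0.4, -0.4
Mean of differences = 0.4429
Numerator Σ(Δy_t−Δȳ)(Δy_{t+1}−Δȳ) = 3.1210
Denominator Σ(Δy_t−Δȳ)² = 30.9171
r_1(Δy) = 3.1210 / 30.9171 = 0.101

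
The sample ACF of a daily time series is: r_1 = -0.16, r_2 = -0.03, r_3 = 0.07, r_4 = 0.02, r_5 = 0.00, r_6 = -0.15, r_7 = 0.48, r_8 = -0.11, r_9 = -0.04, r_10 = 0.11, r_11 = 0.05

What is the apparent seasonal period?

7

The largest autocorrelation is r_7 = 0.48; the remaining lags stay at or below 0.11.
The dominant spike at lag 7 indicates a seasonal period of 7.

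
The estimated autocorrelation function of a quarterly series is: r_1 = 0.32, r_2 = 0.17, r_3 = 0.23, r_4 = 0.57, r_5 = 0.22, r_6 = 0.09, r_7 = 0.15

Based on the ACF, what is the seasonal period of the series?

The largest autocorrelation is r_4 = 0.57; the remaining lags stay at or below 0.32. The elevated value at lag 1 (0.32), dropping to 0.17 at lag 2, reflects decaying short-term dependence rather than seasonality.
The dominant spike at lag 4 indicates a seasonal period of 4.

4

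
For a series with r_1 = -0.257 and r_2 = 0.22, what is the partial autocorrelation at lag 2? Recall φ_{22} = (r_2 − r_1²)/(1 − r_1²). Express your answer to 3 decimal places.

0.165

φ_{22} = (r_2 − r_1²) / (1 − r_1²)
r_1² = (-0.257)² = 0.066049
Numerator = 0.22 − 0.0660 = 0.1540; denominator = 1 − 0.0660 = 0.9340
φ_{22} = 0.1540 / 0.9340 = 0.165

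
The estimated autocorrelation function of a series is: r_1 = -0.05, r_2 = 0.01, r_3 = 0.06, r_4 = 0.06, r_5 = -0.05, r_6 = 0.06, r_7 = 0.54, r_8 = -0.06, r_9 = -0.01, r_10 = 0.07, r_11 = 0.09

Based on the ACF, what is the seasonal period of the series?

7

The largest autocorrelation is r_7 = 0.54; the remaining lags stay at or below 0.09.
The dominant spike at lag 7 indicates a seasonal period of 7.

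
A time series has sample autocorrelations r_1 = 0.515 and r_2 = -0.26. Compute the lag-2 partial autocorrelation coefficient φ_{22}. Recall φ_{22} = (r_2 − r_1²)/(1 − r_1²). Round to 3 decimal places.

-0.715

φ_{22} = (r_2 − r_1²) / (1 − r_1²)
r_1² = (0.515)² = 0.265225
Numerator = -0.26 − 0.2652 = -0.5252; denominator = 1 − 0.2652 = 0.7348
φ_{22} = -0.5252 / 0.7348 = -0.715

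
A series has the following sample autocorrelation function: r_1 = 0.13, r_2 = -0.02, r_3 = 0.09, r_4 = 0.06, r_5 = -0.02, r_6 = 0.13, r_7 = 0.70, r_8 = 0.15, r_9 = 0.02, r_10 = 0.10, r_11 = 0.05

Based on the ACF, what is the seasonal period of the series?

7

The largest autocorrelation is r_7 = 0.70; the remaining lags stay at or below 0.15.
The dominant spike at lag 7 indicates a seasonal period of 7.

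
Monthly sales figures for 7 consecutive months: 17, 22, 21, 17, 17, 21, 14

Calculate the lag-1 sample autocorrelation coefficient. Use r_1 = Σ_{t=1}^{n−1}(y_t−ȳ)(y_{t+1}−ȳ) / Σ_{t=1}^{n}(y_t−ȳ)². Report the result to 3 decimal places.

-0.244

Mean ȳ = (17 + 22 + 21 + 17 + 17 + 21 + 14)/7 = 18.4286
Deviations from mean: -1.4286, 3.5714, 2.5714, -1.4286, -1.4286, 2.5714, -4.4286
Σ(y_t−ȳ)(y_{t+1}−ȳ) = (-5.1020) + (9.1837) + (-3.6735) + (2.0408) + (-3.6735) + (-11.3878) = -12.6122
Denominator Σ(y_t−ȳ)² = 51.7143
r_1 = -12.6122 / 51.7143 = -0.244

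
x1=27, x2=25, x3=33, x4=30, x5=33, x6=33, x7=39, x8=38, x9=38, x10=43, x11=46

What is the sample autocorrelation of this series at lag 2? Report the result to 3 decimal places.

0.321

Mean x̄ = (27 + 25 + 33 + 30 + 33 + 33 + 39 + 38 + 38 + 43 + 46)/11 = 35.0000
Numerator Σ_{t=1}^{9}(x_t−x̄)(x_{t+2}−x̄) = 135.0000
Denominator Σ(x_t−x̄)² = 420.0000
r_2 = 135.0000 / 420.0000 = 0.321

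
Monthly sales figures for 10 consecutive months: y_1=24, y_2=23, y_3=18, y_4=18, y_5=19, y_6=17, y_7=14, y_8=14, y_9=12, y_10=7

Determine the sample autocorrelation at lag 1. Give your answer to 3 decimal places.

0.535

Mean ȳ = (24 + 23 + 18 + 18 + 19 + 17 + 14 + 14 + 12 + 7)/10 = 16.6000
Numerator Σ_{t=1}^{9}(y_t−ȳ)(y_{t+1}−ȳ) = 124.4400
Denominator Σ(y_t−ȳ)² = 232.4000
r_1 = 124.4400 / 232.4000 = 0.535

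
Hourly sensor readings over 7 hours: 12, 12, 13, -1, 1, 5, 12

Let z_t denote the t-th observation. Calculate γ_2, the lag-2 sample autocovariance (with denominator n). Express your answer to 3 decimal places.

Mean z̄ = (12 + 12 + 13 − 1 + 1 + 5 + 12)/7 = 7.7143
Deviations: 4.2857, 4.2857, 5.2857, -8.7143, -6.7143, -2.7143, 4.2857
Σ_{t=1}^{5}(z_t−z̄)(z_{t+2}−z̄) = -55.3061
γ_2 = -55.3061 / 7 = -7.901

-7.901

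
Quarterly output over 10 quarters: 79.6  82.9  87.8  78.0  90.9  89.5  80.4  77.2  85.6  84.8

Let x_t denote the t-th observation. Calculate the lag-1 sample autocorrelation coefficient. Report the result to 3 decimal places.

-0.145

Mean x̄ = (79.6 + 82.9 + 87.8 + 78.0 + 90.9 + 89.5 + 80.4 + 77.2 + 85.6 + 84.8)/10 = 83.6700
Numerator Σ_{t=1}^{9}(x_t−x̄)(x_{t+1}−x̄) = -30.5199
Denominator Σ(x_t−x̄)² = 210.1810
r_1 = -30.5199 / 210.1810 = -0.145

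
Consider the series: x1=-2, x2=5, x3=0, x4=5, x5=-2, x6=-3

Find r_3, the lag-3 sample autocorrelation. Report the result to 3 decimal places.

Mean x̄ = (-2 + 5 + 0 + 5 − 2 − 3)/6 = 0.5000
Deviations from mean: -2.5000, 4.5000, -0.5000, 4.5000, -2.5000, -3.5000
Σ(x_t−x̄)(x_{t+3}−x̄) = (-11.2500) + (-11.2500) + (1.7500) = -20.7500
Denominator Σ(x_t−x̄)² = 65.5000
r_3 = -20.7500 / 65.5000 = -0.317

-0.317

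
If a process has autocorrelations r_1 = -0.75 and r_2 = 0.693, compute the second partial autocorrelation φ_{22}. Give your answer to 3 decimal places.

φ_{22} = (r_2 − r_1²) / (1 − r_1²)
r_1² = (-0.75)² = 0.5625
Numerator = 0.693 − 0.5625 = 0.1305; denominator = 1 − 0.5625 = 0.4375
φ_{22} = 0.1305 / 0.4375 = 0.298

0.298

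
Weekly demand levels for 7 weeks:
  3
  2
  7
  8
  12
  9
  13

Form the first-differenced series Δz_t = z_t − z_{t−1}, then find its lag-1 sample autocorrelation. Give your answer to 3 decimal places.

-0.671

First differences Δz: -1, 5, 1, 4, -3, 4
Mean of differences = 1.6667
Numerator Σ(Δz_t−Δz̄)(Δz_{t+1}−Δz̄) = -34.4444
Denominator Σ(Δz_t−Δz̄)² = 51.3333
r_1(Δz) = -34.4444 / 51.3333 = -0.671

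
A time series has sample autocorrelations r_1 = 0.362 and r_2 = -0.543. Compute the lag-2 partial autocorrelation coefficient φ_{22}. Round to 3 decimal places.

φ_{22} = (r_2 − r_1²) / (1 − r_1²)
r_1² = (0.362)² = 0.131044
Numerator = -0.543 − 0.1310 = -0.6740; denominator = 1 − 0.1310 = 0.8690
φ_{22} = -0.6740 / 0.8690 = -0.776

-0.776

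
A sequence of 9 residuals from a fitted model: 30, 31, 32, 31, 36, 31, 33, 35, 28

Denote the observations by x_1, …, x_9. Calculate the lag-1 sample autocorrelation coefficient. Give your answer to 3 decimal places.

Mean x̄ = (30 + 31 + 32 + 31 + 36 + 31 + 33 + 35 + 28)/9 = 31.8889
Numerator Σ_{t=1}^{8}(x_t−x̄)(x_{t+1}−x̄) = -15.4568
Denominator Σ(x_t−x̄)² = 48.8889
r_1 = -15.4568 / 48.8889 = -0.316

-0.316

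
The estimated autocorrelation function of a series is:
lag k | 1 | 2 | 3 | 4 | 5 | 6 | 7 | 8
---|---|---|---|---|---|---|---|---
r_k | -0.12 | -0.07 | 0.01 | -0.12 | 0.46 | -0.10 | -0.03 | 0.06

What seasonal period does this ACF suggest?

The largest autocorrelation is r_5 = 0.46; the remaining lags stay at or below 0.06.
The dominant spike at lag 5 indicates a seasonal period of 5.

5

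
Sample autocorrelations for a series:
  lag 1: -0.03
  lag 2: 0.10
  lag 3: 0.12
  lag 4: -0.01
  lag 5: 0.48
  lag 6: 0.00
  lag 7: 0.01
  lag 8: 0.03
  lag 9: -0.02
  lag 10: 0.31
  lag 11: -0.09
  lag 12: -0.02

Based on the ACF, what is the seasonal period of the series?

5

The largest autocorrelation is r_5 = 0.48, with a weaker echo at lag 10 (0.31); the remaining lags stay at or below 0.12.
The dominant spike at lag 5 indicates a seasonal period of 5.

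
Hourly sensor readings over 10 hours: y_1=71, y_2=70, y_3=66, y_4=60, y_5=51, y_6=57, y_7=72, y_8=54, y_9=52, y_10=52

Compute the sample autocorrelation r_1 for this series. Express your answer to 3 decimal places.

0.306

Mean ȳ = (71 + 70 + 66 + 60 + 51 + 57 + 72 + 54 + 52 + 52)/10 = 60.5000
Numerator Σ_{t=1}^{9}(y_t−ȳ)(y_{t+1}−ȳ) = 199.7500
Denominator Σ(y_t−ȳ)² = 652.5000
r_1 = 199.7500 / 652.5000 = 0.306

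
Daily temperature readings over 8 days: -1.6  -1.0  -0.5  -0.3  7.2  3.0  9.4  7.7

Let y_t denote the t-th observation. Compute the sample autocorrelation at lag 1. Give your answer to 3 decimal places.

Mean ȳ = (-1.6 − 1.0 − 0.5 − 0.3 + 7.2 + 3.0 + 9.4 + 7.7)/8 = 2.9875
Deviations from mean: -4.5875, -3.9875, -3.4875, -3.2875, 4.2125, 0.0125, 6.4125, 4.7125
Σ(y_t−ȳ)(y_{t+1}−ȳ) = (18.2927) + (13.9064) + (11.4652) + (-13.8486) + (0.0527) + (0.0802) + (30.2189) = 60.1673
Denominator Σ(y_t−ȳ)² = 140.9888
r_1 = 60.1673 / 140.9888 = 0.427

0.427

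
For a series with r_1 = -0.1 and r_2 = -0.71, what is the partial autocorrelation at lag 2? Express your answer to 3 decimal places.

-0.727

φ_{22} = (r_2 − r_1²) / (1 − r_1²)
r_1² = (-0.1)² = 0.01
Numerator = -0.71 − 0.0100 = -0.7200; denominator = 1 − 0.0100 = 0.9900
φ_{22} = -0.7200 / 0.9900 = -0.727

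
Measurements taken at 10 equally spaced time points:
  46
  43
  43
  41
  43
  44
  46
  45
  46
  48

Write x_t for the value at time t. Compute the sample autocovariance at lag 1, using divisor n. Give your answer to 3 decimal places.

1.725

Mean x̄ = (46 + 43 + 43 + 41 + 43 + 44 + 46 + 45 + 46 + 48)/10 = 44.5000
Σ_{t=1}^{9}(x_t−x̄)(x_{t+1}−x̄) = 17.2500
γ_1 = 17.2500 / 10 = 1.725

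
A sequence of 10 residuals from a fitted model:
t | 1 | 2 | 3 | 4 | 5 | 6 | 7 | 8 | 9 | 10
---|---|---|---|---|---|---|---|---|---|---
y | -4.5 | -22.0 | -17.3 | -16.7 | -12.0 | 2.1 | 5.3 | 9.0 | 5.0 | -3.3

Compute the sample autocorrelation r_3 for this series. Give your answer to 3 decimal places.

Mean ȳ = (-4.5 − 22.0 − 17.3 − 16.7 − 12.0 + 2.1 + 5.3 + 9.0 + 5.0 − 3.3)/10 = -5.4400
Σ(y_t−ȳ)(y_{t+3}−ȳ) = (-10.5844) + (108.6336) + (-89.4244) + (-120.9324) + (-94.7264) + (78.7176) + (22.9836) = -105.3328
Denominator Σ(y_t−ȳ)² = 1079.8840
r_3 = -105.3328 / 1079.8840 = -0.098

-0.098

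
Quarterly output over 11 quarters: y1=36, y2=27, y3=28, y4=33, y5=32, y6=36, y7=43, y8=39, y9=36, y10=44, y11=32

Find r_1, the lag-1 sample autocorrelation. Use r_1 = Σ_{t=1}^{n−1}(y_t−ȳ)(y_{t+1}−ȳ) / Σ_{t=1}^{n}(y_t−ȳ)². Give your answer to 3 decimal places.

Mean ȳ = (36 + 27 + 28 + 33 + 32 + 36 + 43 + 39 + 36 + 44 + 32)/11 = 35.0909
Numerator Σ_{t=1}^{10}(y_t−ȳ)(y_{t+1}−ȳ) = 90.7190
Denominator Σ(y_t−ȳ)² = 298.9091
r_1 = 90.7190 / 298.9091 = 0.304

0.304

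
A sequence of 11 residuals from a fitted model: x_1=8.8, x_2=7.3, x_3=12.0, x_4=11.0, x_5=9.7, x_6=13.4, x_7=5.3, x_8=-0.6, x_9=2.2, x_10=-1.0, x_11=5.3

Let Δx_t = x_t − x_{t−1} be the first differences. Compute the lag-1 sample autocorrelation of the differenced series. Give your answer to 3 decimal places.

-0.233

First differences Δx: -1.5, 4.7, -1.0, -1.3, 3.7, -8.1, -5.9, 2.8, -3.2, 6.3
Mean of differences = -0.3500
Numerator Σ(Δx_t−Δx̄)(Δx_{t+1}−Δx̄) = -46.1075
Denominator Σ(Δx_t−Δx̄)² = 197.6850
r_1(Δx) = -46.1075 / 197.6850 = -0.233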